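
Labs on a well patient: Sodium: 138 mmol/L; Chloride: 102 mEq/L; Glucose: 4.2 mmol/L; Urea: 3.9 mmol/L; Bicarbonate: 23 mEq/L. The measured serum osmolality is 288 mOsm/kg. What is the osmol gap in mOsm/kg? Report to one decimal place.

3.9 mOsm/kg

Calculated osmolality = 2·Na + glucose + urea
= 2·138 + 4.2 + 3.9
= 276 + 4.20 + 3.90
= 284.1 mOsm/kg ≈ 284.1 mOsm/kg
Osmolar gap = measured − calculated = 288 − 284.1 = 3.9 mOsm/kg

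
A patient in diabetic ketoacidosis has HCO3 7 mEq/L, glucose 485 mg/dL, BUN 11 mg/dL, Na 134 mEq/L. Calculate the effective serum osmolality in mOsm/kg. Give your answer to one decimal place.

Effective osmolality excludes urea (freely permeant across cell membranes):
2·Na + glucose/18
= 2·134 + 485/18
= 268 + 26.94
= 294.94 mOsm/kg

294.9 mOsm/kg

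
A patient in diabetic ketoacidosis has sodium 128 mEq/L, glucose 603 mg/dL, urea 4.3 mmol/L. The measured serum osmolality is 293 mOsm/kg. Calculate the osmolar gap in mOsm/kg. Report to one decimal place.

Calculated osmolality = 2·Na + glucose/18 + urea
= 2·128 + 603/18 + 4.3
= 256 + 33.50 + 4.30
= 293.8 mOsm/kg ≈ 293.8 mOsm/kg
Osmolar gap = measured − calculated = 293 − 293.8 = -0.8 mOsm/kg

-0.8 mOsm/kg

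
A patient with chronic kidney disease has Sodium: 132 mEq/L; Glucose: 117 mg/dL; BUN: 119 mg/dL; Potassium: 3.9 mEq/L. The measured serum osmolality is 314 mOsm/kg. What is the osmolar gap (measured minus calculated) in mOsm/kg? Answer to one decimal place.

Calculated osmolality = 2·Na + glucose/18 + BUN/2.8
= 2·132 + 117/18 + 119/2.8
= 264 + 6.50 + 42.50
= 313 mOsm/kg ≈ 313.0 mOsm/kg
Osmolar gap = measured − calculated = 314 − 313.0 = 1.0 mOsm/kg

1.0 mOsm/kg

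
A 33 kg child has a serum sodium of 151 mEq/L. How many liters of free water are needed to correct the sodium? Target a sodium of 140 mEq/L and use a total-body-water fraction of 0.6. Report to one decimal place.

TBW = 0.6 · 33 = 19.8 L
Free water deficit = TBW · (Na/140 − 1)
= 19.8 · (151/140 − 1)
= 19.8 · 0.0786
= 1.56 L

1.6 L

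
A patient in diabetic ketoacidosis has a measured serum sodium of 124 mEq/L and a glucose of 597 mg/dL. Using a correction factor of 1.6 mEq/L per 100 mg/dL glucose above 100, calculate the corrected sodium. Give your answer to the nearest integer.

Corrected Na = measured Na + 1.6 · (glucose − 100)/100
= 124 + 1.6 · (597 − 100)/100
= 124 + 8
= 132 mEq/L

132 mEq/L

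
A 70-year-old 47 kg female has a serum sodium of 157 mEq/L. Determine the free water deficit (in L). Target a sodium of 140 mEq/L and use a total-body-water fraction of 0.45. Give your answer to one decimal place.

TBW = 0.45 · 47 = 21.15 L
Free water deficit = TBW · (Na/140 − 1)
= 21.15 · (157/140 − 1)
= 21.15 · 0.1214
= 2.57 L

2.6 L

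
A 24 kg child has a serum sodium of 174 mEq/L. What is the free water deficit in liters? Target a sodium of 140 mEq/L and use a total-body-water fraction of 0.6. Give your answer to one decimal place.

TBW = 0.6 · 24 = 14.4 L
Free water deficit = TBW · (Na/140 − 1)
= 14.4 · (174/140 − 1)
= 14.4 · 0.2429
= 3.5 L

3.5 L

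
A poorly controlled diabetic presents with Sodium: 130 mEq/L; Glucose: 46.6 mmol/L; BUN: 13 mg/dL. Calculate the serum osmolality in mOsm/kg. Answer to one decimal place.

Calculated osmolality = 2·Na + glucose + BUN/2.8
= 2·130 + 46.6 + 13/2.8
= 260 + 46.60 + 4.64
= 311.24 mOsm/kg

311.2 mOsm/kg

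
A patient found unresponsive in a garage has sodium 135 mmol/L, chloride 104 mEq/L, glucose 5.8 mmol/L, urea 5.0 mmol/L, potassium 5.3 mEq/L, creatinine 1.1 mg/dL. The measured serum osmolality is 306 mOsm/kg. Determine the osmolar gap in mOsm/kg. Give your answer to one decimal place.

25.2 mOsm/kg

Calculated osmolality = 2·Na + glucose + urea
= 2·135 + 5.8 + 5
= 270 + 5.80 + 5
= 280.8 mOsm/kg ≈ 280.8 mOsm/kg
Osmolar gap = measured − calculated = 306 − 280.8 = 25.2 mOsm/kg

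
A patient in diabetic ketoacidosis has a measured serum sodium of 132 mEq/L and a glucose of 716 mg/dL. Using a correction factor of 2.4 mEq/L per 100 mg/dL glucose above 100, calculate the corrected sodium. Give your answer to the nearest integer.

147 mEq/L

Corrected Na = measured Na + 2.4 · (glucose − 100)/100
= 132 + 2.4 · (716 − 100)/100
= 132 + 14.8
= 146.8 mEq/L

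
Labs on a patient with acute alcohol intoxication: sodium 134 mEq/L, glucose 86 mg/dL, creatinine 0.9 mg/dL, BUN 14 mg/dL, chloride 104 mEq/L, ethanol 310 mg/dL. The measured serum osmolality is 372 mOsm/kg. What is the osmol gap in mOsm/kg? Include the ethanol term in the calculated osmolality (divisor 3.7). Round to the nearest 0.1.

Calculated osmolality = 2·Na + glucose/18 + BUN/2.8 + ethanol/3.7
= 2·134 + 86/18 + 14/2.8 + 310/3.7
= 268 + 4.78 + 5 + 83.78
= 361.56 mOsm/kg ≈ 361.6 mOsm/kg
Osmolar gap = measured − calculated = 372 − 361.6 = 10.4 mOsm/kg

10.4 mOsm/kg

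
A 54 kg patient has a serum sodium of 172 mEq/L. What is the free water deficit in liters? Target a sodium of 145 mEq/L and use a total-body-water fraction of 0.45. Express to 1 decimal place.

4.5 L

TBW = 0.45 · 54 = 24.3 L
Free water deficit = TBW · (Na/145 − 1)
= 24.3 · (172/145 − 1)
= 24.3 · 0.1862
= 4.52 L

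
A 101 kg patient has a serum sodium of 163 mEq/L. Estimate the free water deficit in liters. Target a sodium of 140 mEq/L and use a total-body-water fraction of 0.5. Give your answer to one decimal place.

TBW = 0.5 · 101 = 50.5 L
Free water deficit = TBW · (Na/140 − 1)
= 50.5 · (163/140 − 1)
= 50.5 · 0.1643
= 8.3 L

8.3 L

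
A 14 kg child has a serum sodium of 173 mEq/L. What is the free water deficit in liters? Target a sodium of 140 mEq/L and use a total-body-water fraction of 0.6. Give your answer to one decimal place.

2.0 L

TBW = 0.6 · 14 = 8.4 L
Free water deficit = TBW · (Na/140 − 1)
= 8.4 · (173/140 − 1)
= 8.4 · 0.2357
= 1.98 L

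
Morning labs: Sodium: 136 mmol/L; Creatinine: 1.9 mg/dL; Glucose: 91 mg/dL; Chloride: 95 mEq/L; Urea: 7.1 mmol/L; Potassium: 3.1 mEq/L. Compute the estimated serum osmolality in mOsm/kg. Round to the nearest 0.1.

Calculated osmolality = 2·Na + glucose/18 + urea
= 2·136 + 91/18 + 7.1
= 272 + 5.06 + 7.10
= 284.16 mOsm/kg

284.2 mOsm/kg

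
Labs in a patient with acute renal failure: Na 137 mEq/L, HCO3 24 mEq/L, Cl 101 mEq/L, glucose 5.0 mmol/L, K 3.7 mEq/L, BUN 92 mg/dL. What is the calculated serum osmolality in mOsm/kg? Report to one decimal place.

Calculated osmolality = 2·Na + glucose + BUN/2.8
= 2·137 + 5 + 92/2.8
= 274 + 5 + 32.86
= 311.86 mOsm/kg

311.9 mOsm/kg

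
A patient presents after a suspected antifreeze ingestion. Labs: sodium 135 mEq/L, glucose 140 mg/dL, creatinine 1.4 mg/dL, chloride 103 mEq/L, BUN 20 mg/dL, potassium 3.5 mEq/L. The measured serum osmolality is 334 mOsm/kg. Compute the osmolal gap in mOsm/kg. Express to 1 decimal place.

Calculated osmolality = 2·Na + glucose/18 + BUN/2.8
= 2·135 + 140/18 + 20/2.8
= 270 + 7.78 + 7.14
= 284.92 mOsm/kg ≈ 284.9 mOsm/kg
Osmolar gap = measured − calculated = 334 − 284.9 = 49.1 mOsm/kg

49.1 mOsm/kg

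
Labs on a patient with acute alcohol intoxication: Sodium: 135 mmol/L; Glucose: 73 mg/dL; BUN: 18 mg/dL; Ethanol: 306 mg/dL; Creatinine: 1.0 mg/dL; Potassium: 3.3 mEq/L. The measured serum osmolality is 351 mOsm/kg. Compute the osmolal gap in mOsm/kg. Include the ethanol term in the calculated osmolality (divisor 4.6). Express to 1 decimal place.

Calculated osmolality = 2·Na + glucose/18 + BUN/2.8 + ethanol/4.6
= 2·135 + 73/18 + 18/2.8 + 306/4.6
= 270 + 4.06 + 6.43 + 66.52
= 347.01 mOsm/kg ≈ 347.0 mOsm/kg
Osmolar gap = measured − calculated = 351 − 347.0 = 4.0 mOsm/kg

4.0 mOsm/kg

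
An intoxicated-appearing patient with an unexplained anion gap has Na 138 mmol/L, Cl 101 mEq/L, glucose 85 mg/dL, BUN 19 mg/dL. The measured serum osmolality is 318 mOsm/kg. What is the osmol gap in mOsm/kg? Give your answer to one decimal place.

30.5 mOsm/kg

Calculated osmolality = 2·Na + glucose/18 + BUN/2.8
= 2·138 + 85/18 + 19/2.8
= 276 + 4.72 + 6.79
= 287.51 mOsm/kg ≈ 287.5 mOsm/kg
Osmolar gap = measured − calculated = 318 − 287.5 = 30.5 mOsm/kg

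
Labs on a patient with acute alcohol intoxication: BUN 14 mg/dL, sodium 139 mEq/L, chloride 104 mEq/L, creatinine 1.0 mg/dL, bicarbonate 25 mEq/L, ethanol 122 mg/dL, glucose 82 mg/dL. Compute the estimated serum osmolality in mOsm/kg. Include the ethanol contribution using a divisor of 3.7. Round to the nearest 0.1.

320.5 mOsm/kg

Calculated osmolality = 2·Na + glucose/18 + BUN/2.8 + ethanol/3.7
= 2·139 + 82/18 + 14/2.8 + 122/3.7
= 278 + 4.56 + 5 + 32.97
= 320.53 mOsm/kg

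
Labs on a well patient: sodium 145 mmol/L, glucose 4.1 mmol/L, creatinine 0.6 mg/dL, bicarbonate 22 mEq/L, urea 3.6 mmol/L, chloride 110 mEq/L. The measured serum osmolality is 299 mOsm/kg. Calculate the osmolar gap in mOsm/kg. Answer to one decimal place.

1.3 mOsm/kg

Calculated osmolality = 2·Na + glucose + urea
= 2·145 + 4.1 + 3.6
= 290 + 4.10 + 3.60
= 297.7 mOsm/kg ≈ 297.7 mOsm/kg
Osmolar gap = measured − calculated = 299 − 297.7 = 1.3 mOsm/kg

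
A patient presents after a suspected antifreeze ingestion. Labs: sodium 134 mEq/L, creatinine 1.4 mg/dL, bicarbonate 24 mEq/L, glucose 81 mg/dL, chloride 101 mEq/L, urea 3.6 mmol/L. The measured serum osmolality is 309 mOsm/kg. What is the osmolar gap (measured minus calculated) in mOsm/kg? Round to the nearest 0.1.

32.9 mOsm/kg

Calculated osmolality = 2·Na + glucose/18 + urea
= 2·134 + 81/18 + 3.6
= 268 + 4.50 + 3.60
= 276.1 mOsm/kg ≈ 276.1 mOsm/kg
Osmolar gap = measured − calculated = 309 − 276.1 = 32.9 mOsm/kg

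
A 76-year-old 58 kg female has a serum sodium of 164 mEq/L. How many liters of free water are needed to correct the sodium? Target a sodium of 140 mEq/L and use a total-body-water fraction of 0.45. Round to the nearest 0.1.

4.5 L

TBW = 0.45 · 58 = 26.1 L
Free water deficit = TBW · (Na/140 − 1)
= 26.1 · (164/140 − 1)
= 26.1 · 0.1714
= 4.47 L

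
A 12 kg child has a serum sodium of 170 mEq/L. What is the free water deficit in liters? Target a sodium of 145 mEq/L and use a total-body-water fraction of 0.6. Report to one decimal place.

TBW = 0.6 · 12 = 7.2 L
Free water deficit = TBW · (Na/145 − 1)
= 7.2 · (170/145 − 1)
= 7.2 · 0.1724
= 1.24 L

1.2 L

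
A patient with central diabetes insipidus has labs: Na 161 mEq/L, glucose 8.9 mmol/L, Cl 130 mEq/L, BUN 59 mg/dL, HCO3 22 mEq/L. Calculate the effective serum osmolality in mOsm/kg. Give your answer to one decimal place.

330.9 mOsm/kg

Effective osmolality excludes urea (freely permeant across cell membranes):
2·Na + glucose
= 2·161 + 8.9
= 322 + 8.9
= 330.9 mOsm/kg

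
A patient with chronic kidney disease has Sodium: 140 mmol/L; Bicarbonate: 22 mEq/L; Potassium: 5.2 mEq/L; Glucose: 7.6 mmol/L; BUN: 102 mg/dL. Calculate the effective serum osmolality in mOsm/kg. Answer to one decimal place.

287.6 mOsm/kg

Effective osmolality excludes urea (freely permeant across cell membranes):
2·Na + glucose
= 2·140 + 7.6
= 280 + 7.6
= 287.6 mOsm/kg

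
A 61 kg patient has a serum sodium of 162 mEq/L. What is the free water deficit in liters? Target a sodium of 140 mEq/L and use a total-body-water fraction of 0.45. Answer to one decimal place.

4.3 L

TBW = 0.45 · 61 = 27.45 L
Free water deficit = TBW · (Na/140 − 1)
= 27.45 · (162/140 − 1)
= 27.45 · 0.1571
= 4.31 L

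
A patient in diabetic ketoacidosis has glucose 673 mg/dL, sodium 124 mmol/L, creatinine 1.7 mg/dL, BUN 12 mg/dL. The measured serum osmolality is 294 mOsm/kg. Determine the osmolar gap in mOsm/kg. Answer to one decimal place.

Calculated osmolality = 2·Na + glucose/18 + BUN/2.8
= 2·124 + 673/18 + 12/2.8
= 248 + 37.39 + 4.29
= 289.68 mOsm/kg ≈ 289.7 mOsm/kg
Osmolar gap = measured − calculated = 294 − 289.7 = 4.3 mOsm/kg

4.3 mOsm/kg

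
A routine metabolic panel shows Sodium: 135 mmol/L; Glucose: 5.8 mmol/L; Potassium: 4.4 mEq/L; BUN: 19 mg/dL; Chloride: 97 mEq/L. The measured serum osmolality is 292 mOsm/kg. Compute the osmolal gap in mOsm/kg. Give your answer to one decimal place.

9.4 mOsm/kg

Calculated osmolality = 2·Na + glucose + BUN/2.8
= 2·135 + 5.8 + 19/2.8
= 270 + 5.80 + 6.79
= 282.59 mOsm/kg ≈ 282.6 mOsm/kg
Osmolar gap = measured − calculated = 292 − 282.6 = 9.4 mOsm/kg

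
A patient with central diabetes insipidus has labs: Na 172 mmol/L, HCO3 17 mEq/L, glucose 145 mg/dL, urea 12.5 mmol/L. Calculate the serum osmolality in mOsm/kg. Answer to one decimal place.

Calculated osmolality = 2·Na + glucose/18 + urea
= 2·172 + 145/18 + 12.5
= 344 + 8.06 + 12.50
= 364.56 mOsm/kg

364.6 mOsm/kg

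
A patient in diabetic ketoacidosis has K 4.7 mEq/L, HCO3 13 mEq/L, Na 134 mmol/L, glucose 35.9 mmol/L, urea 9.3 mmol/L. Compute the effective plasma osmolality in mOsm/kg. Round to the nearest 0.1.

303.9 mOsm/kg

Effective osmolality excludes urea (freely permeant across cell membranes):
2·Na + glucose
= 2·134 + 35.9
= 268 + 35.9
= 303.9 mOsm/kg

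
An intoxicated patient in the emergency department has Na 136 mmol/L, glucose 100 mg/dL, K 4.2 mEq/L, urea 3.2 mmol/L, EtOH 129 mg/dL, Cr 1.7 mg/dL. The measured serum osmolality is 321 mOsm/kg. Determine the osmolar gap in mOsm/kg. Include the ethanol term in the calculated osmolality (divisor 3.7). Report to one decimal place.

5.4 mOsm/kg

Calculated osmolality = 2·Na + glucose/18 + urea + ethanol/3.7
= 2·136 + 100/18 + 3.2 + 129/3.7
= 272 + 5.56 + 3.20 + 34.86
= 315.62 mOsm/kg ≈ 315.6 mOsm/kg
Osmolar gap = measured − calculated = 321 − 315.6 = 5.4 mOsm/kg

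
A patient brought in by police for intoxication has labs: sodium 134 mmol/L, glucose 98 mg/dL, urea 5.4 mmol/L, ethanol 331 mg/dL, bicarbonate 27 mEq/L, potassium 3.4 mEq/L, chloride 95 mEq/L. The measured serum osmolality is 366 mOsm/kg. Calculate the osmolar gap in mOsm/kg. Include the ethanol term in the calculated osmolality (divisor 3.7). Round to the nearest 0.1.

-2.3 mOsm/kg

Calculated osmolality = 2·Na + glucose/18 + urea + ethanol/3.7
= 2·134 + 98/18 + 5.4 + 331/3.7
= 268 + 5.44 + 5.40 + 89.46
= 368.3 mOsm/kg ≈ 368.3 mOsm/kg
Osmolar gap = measured − calculated = 366 − 368.3 = -2.3 mOsm/kg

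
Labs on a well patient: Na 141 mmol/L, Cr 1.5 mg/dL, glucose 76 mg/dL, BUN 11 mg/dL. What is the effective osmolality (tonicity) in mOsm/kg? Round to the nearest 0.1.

Effective osmolality excludes urea (freely permeant across cell membranes):
2·Na + glucose/18
= 2·141 + 76/18
= 282 + 4.22
= 286.22 mOsm/kg

286.2 mOsm/kg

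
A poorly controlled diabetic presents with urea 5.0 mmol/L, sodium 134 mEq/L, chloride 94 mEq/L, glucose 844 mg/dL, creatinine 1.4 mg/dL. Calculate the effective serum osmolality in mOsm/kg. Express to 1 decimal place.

Effective osmolality excludes urea (freely permeant across cell membranes):
2·Na + glucose/18
= 2·134 + 844/18
= 268 + 46.89
= 314.89 mOsm/kg

314.9 mOsm/kg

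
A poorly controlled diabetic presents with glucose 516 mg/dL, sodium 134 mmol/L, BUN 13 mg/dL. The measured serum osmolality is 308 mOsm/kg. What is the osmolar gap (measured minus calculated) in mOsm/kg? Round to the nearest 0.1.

6.7 mOsm/kg

Calculated osmolality = 2·Na + glucose/18 + BUN/2.8
= 2·134 + 516/18 + 13/2.8
= 268 + 28.67 + 4.64
= 301.31 mOsm/kg ≈ 301.3 mOsm/kg
Osmolar gap = measured − calculated = 308 − 301.3 = 6.7 mOsm/kg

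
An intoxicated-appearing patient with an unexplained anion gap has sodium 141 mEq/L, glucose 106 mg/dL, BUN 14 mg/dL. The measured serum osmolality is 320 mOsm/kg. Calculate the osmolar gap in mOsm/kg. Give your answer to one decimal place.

Calculated osmolality = 2·Na + glucose/18 + BUN/2.8
= 2·141 + 106/18 + 14/2.8
= 282 + 5.89 + 5
= 292.89 mOsm/kg ≈ 292.9 mOsm/kg
Osmolar gap = measured − calculated = 320 − 292.9 = 27.1 mOsm/kg

27.1 mOsm/kg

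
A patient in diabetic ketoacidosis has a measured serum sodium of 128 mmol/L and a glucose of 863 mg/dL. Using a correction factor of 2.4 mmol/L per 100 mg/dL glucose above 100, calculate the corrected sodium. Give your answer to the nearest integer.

Corrected Na = measured Na + 2.4 · (glucose − 100)/100
= 128 + 2.4 · (863 − 100)/100
= 128 + 18.3
= 146.3 mmol/L

146 mmol/L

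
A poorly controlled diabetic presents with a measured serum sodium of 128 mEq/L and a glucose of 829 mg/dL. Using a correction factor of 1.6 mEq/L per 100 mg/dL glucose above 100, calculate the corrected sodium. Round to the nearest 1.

Corrected Na = measured Na + 1.6 · (glucose − 100)/100
= 128 + 1.6 · (829 − 100)/100
= 128 + 11.7
= 139.7 mEq/L

140 mEq/L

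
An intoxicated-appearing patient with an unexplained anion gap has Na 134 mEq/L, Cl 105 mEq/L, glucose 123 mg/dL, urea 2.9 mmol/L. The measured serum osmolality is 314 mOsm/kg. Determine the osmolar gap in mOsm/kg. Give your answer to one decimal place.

Calculated osmolality = 2·Na + glucose/18 + urea
= 2·134 + 123/18 + 2.9
= 268 + 6.83 + 2.90
= 277.73 mOsm/kg ≈ 277.7 mOsm/kg
Osmolar gap = measured − calculated = 314 − 277.7 = 36.3 mOsm/kg

36.3 mOsm/kg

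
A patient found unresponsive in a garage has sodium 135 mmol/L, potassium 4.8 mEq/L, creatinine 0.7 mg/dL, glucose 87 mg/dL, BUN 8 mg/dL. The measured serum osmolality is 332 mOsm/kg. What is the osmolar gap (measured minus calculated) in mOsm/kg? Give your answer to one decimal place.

54.3 mOsm/kg

Calculated osmolality = 2·Na + glucose/18 + BUN/2.8
= 2·135 + 87/18 + 8/2.8
= 270 + 4.83 + 2.86
= 277.69 mOsm/kg ≈ 277.7 mOsm/kg
Osmolar gap = measured − calculated = 332 − 277.7 = 54.3 mOsm/kg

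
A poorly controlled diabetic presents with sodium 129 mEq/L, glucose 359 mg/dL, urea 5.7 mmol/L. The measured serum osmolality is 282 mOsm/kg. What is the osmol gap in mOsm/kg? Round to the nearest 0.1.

Calculated osmolality = 2·Na + glucose/18 + urea
= 2·129 + 359/18 + 5.7
= 258 + 19.94 + 5.70
= 283.64 mOsm/kg ≈ 283.6 mOsm/kg
Osmolar gap = measured − calculated = 282 − 283.6 = -1.6 mOsm/kg

-1.6 mOsm/kg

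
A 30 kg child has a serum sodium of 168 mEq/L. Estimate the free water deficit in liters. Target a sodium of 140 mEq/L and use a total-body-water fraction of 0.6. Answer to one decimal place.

TBW = 0.6 · 30 = 18 L
Free water deficit = TBW · (Na/140 − 1)
= 18 · (168/140 − 1)
= 18 · 0.2
= 3.6 L

3.6 L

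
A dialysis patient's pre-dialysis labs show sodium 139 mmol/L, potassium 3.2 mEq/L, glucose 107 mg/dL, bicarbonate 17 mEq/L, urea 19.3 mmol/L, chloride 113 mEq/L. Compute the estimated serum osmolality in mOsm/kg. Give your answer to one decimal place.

303.2 mOsm/kg

Calculated osmolality = 2·Na + glucose/18 + urea
= 2·139 + 107/18 + 19.3
= 278 + 5.94 + 19.30
= 303.24 mOsm/kg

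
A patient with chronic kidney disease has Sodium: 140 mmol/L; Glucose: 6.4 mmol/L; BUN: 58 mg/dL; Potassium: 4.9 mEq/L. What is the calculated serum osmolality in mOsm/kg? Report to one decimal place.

Calculated osmolality = 2·Na + glucose + BUN/2.8
= 2·140 + 6.4 + 58/2.8
= 280 + 6.40 + 20.71
= 307.11 mOsm/kg

307.1 mOsm/kg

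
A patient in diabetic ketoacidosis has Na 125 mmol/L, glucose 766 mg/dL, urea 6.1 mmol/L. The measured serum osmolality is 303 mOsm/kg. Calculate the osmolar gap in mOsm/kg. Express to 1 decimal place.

Calculated osmolality = 2·Na + glucose/18 + urea
= 2·125 + 766/18 + 6.1
= 250 + 42.56 + 6.10
= 298.66 mOsm/kg ≈ 298.7 mOsm/kg
Osmolar gap = measured − calculated = 303 − 298.7 = 4.3 mOsm/kg

4.3 mOsm/kg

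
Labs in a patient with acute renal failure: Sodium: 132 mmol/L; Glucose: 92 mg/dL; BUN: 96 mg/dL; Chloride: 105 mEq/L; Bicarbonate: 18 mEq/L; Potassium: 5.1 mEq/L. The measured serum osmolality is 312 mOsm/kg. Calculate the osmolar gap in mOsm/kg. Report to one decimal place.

Calculated osmolality = 2·Na + glucose/18 + BUN/2.8
= 2·132 + 92/18 + 96/2.8
= 264 + 5.11 + 34.29
= 303.4 mOsm/kg ≈ 303.4 mOsm/kg
Osmolar gap = measured − calculated = 312 − 303.4 = 8.6 mOsm/kg

8.6 mOsm/kg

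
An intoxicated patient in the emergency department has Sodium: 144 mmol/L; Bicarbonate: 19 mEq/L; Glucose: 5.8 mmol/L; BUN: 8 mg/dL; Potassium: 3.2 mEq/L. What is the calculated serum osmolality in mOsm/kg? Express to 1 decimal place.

296.7 mOsm/kg

Calculated osmolality = 2·Na + glucose + BUN/2.8
= 2·144 + 5.8 + 8/2.8
= 288 + 5.80 + 2.86
= 296.66 mOsm/kg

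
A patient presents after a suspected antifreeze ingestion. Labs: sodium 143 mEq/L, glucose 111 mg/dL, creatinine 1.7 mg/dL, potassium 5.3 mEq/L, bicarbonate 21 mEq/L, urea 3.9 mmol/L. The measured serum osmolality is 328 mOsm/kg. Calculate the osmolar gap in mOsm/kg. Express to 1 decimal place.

Calculated osmolality = 2·Na + glucose/18 + urea
= 2·143 + 111/18 + 3.9
= 286 + 6.17 + 3.90
= 296.07 mOsm/kg ≈ 296.1 mOsm/kg
Osmolar gap = measured − calculated = 328 − 296.1 = 31.9 mOsm/kg

31.9 mOsm/kg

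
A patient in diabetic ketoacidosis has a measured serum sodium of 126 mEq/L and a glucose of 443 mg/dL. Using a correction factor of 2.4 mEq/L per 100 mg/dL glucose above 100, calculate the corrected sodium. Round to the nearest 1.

134 mEq/L

Corrected Na = measured Na + 2.4 · (glucose − 100)/100
= 126 + 2.4 · (443 − 100)/100
= 126 + 8.2
= 134.2 mEq/L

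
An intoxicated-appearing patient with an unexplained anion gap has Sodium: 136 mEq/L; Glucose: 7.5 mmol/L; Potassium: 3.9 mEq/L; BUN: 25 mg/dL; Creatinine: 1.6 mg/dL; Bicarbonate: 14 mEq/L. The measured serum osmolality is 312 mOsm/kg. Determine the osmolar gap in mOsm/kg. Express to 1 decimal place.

23.6 mOsm/kg

Calculated osmolality = 2·Na + glucose + BUN/2.8
= 2·136 + 7.5 + 25/2.8
= 272 + 7.50 + 8.93
= 288.43 mOsm/kg ≈ 288.4 mOsm/kg
Osmolar gap = measured − calculated = 312 − 288.4 = 23.6 mOsm/kg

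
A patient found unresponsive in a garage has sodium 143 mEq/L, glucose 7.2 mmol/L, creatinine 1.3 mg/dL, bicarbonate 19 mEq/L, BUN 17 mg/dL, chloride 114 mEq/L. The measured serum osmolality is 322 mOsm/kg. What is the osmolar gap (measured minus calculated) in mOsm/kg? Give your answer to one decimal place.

Calculated osmolality = 2·Na + glucose + BUN/2.8
= 2·143 + 7.2 + 17/2.8
= 286 + 7.20 + 6.07
= 299.27 mOsm/kg ≈ 299.3 mOsm/kg
Osmolar gap = measured − calculated = 322 − 299.3 = 22.7 mOsm/kg

22.7 mOsm/kg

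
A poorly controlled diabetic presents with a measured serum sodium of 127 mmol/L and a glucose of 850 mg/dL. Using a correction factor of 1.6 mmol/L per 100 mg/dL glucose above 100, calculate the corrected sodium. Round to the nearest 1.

Corrected Na = measured Na + 1.6 · (glucose − 100)/100
= 127 + 1.6 · (850 − 100)/100
= 127 + 12
= 139 mmol/L

139 mmol/L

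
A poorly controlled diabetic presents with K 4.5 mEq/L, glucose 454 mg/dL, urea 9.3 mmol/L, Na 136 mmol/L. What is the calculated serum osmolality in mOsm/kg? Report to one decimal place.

306.5 mOsm/kg

Calculated osmolality = 2·Na + glucose/18 + urea
= 2·136 + 454/18 + 9.3
= 272 + 25.22 + 9.30
= 306.52 mOsm/kg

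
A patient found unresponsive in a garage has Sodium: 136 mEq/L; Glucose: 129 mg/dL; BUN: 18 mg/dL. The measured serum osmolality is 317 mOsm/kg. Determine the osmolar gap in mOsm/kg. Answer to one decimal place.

31.4 mOsm/kg

Calculated osmolality = 2·Na + glucose/18 + BUN/2.8
= 2·136 + 129/18 + 18/2.8
= 272 + 7.17 + 6.43
= 285.6 mOsm/kg ≈ 285.6 mOsm/kg
Osmolar gap = measured − calculated = 317 − 285.6 = 31.4 mOsm/kg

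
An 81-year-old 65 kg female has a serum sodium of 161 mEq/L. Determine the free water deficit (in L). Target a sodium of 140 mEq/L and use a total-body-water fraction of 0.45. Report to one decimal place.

TBW = 0.45 · 65 = 29.25 L
Free water deficit = TBW · (Na/140 − 1)
= 29.25 · (161/140 − 1)
= 29.25 · 0.15
= 4.39 L

4.4 L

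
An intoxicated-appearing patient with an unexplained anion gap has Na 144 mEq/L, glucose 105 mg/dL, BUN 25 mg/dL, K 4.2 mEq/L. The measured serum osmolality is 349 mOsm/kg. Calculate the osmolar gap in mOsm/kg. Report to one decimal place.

Calculated osmolality = 2·Na + glucose/18 + BUN/2.8
= 2·144 + 105/18 + 25/2.8
= 288 + 5.83 + 8.93
= 302.76 mOsm/kg ≈ 302.8 mOsm/kg
Osmolar gap = measured − calculated = 349 − 302.8 = 46.2 mOsm/kg

46.2 mOsm/kg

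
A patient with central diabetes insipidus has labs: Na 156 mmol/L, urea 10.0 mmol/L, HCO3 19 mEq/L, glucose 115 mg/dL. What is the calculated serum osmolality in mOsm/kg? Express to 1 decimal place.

328.4 mOsm/kg

Calculated osmolality = 2·Na + glucose/18 + urea
= 2·156 + 115/18 + 10
= 312 + 6.39 + 10
= 328.39 mOsm/kg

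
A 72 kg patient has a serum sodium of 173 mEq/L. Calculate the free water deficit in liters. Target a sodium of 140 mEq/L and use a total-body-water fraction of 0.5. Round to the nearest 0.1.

8.5 L

TBW = 0.5 · 72 = 36 L
Free water deficit = TBW · (Na/140 − 1)
= 36 · (173/140 − 1)
= 36 · 0.2357
= 8.49 L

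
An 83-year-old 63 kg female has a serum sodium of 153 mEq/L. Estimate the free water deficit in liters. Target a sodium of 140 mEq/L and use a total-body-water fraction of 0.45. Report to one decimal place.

TBW = 0.45 · 63 = 28.35 L
Free water deficit = TBW · (Na/140 − 1)
= 28.35 · (153/140 − 1)
= 28.35 · 0.0929
= 2.63 L

2.6 L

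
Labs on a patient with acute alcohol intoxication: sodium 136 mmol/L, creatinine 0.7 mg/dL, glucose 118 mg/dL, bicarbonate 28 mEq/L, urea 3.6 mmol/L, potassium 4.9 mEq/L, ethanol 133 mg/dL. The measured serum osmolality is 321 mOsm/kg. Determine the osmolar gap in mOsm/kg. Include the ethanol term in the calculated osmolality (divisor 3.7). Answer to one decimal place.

2.9 mOsm/kg

Calculated osmolality = 2·Na + glucose/18 + urea + ethanol/3.7
= 2·136 + 118/18 + 3.6 + 133/3.7
= 272 + 6.56 + 3.60 + 35.95
= 318.11 mOsm/kg ≈ 318.1 mOsm/kg
Osmolar gap = measured − calculated = 321 − 318.1 = 2.9 mOsm/kg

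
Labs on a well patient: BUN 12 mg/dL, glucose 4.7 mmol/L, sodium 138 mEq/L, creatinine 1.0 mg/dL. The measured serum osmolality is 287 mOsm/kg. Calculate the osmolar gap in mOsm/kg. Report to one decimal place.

Calculated osmolality = 2·Na + glucose + BUN/2.8
= 2·138 + 4.7 + 12/2.8
= 276 + 4.70 + 4.29
= 284.99 mOsm/kg ≈ 285.0 mOsm/kg
Osmolar gap = measured − calculated = 287 − 285.0 = 2.0 mOsm/kg

2.0 mOsm/kg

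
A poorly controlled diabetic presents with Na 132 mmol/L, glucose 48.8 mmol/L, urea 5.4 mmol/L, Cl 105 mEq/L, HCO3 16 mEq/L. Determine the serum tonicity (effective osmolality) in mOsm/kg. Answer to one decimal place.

Effective osmolality excludes urea (freely permeant across cell membranes):
2·Na + glucose
= 2·132 + 48.8
= 264 + 48.8
= 312.8 mOsm/kg

312.8 mOsm/kg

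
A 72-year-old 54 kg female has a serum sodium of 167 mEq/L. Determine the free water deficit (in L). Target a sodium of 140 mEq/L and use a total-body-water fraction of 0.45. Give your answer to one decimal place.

4.7 L

TBW = 0.45 · 54 = 24.3 L
Free water deficit = TBW · (Na/140 − 1)
= 24.3 · (167/140 − 1)
= 24.3 · 0.1929
= 4.69 L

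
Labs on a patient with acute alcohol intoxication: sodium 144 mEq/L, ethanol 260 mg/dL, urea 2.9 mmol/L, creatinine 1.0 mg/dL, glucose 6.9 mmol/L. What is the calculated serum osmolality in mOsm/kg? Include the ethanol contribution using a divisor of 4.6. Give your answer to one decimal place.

354.3 mOsm/kg

Calculated osmolality = 2·Na + glucose + urea + ethanol/4.6
= 2·144 + 6.9 + 2.9 + 260/4.6
= 288 + 6.90 + 2.90 + 56.52
= 354.32 mOsm/kg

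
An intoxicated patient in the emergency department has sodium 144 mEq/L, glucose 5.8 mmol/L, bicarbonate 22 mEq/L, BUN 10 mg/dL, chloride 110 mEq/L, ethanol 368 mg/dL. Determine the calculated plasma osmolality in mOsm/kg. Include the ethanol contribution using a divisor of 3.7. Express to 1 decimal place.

396.8 mOsm/kg

Calculated osmolality = 2·Na + glucose + BUN/2.8 + ethanol/3.7
= 2·144 + 5.8 + 10/2.8 + 368/3.7
= 288 + 5.80 + 3.57 + 99.46
= 396.83 mOsm/kg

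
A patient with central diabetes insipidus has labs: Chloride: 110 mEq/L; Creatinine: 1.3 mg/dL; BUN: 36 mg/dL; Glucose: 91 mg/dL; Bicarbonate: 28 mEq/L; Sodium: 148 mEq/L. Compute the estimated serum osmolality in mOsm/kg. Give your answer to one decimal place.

313.9 mOsm/kg

Calculated osmolality = 2·Na + glucose/18 + BUN/2.8
= 2·148 + 91/18 + 36/2.8
= 296 + 5.06 + 12.86
= 313.92 mOsm/kg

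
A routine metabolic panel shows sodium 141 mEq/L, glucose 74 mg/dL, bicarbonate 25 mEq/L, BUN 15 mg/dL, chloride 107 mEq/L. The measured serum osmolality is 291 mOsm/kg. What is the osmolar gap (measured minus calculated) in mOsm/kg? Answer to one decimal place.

Calculated osmolality = 2·Na + glucose/18 + BUN/2.8
= 2·141 + 74/18 + 15/2.8
= 282 + 4.11 + 5.36
= 291.47 mOsm/kg ≈ 291.5 mOsm/kg
Osmolar gap = measured − calculated = 291 − 291.5 = -0.5 mOsm/kg

-0.5 mOsm/kg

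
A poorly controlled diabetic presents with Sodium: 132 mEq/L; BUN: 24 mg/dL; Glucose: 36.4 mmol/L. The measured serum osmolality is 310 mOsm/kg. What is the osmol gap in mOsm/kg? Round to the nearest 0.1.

1.0 mOsm/kg

Calculated osmolality = 2·Na + glucose + BUN/2.8
= 2·132 + 36.4 + 24/2.8
= 264 + 36.40 + 8.57
= 308.97 mOsm/kg ≈ 309.0 mOsm/kg
Osmolar gap = measured − calculated = 310 − 309.0 = 1.0 mOsm/kg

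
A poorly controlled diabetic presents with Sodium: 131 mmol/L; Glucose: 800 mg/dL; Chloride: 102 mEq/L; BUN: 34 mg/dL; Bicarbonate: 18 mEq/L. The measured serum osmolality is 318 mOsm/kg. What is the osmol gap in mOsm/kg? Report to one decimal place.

-0.6 mOsm/kg

Calculated osmolality = 2·Na + glucose/18 + BUN/2.8
= 2·131 + 800/18 + 34/2.8
= 262 + 44.44 + 12.14
= 318.58 mOsm/kg ≈ 318.6 mOsm/kg
Osmolar gap = measured − calculated = 318 − 318.6 = -0.6 mOsm/kg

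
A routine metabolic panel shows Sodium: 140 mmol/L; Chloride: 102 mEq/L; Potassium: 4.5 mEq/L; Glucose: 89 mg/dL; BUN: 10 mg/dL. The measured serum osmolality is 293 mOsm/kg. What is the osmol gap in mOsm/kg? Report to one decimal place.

4.5 mOsm/kg

Calculated osmolality = 2·Na + glucose/18 + BUN/2.8
= 2·140 + 89/18 + 10/2.8
= 280 + 4.94 + 3.57
= 288.51 mOsm/kg ≈ 288.5 mOsm/kg
Osmolar gap = measured − calculated = 293 − 288.5 = 4.5 mOsm/kg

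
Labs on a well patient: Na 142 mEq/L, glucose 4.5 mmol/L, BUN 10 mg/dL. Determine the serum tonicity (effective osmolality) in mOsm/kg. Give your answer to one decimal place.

Effective osmolality excludes urea (freely permeant across cell membranes):
2·Na + glucose
= 2·142 + 4.5
= 284 + 4.5
= 288.5 mOsm/kg

288.5 mOsm/kg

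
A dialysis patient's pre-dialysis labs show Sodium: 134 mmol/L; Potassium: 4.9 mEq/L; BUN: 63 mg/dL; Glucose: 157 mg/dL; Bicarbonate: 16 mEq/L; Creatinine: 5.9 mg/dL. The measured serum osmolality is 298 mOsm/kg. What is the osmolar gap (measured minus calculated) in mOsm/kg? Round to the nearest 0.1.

Calculated osmolality = 2·Na + glucose/18 + BUN/2.8
= 2·134 + 157/18 + 63/2.8
= 268 + 8.72 + 22.50
= 299.22 mOsm/kg ≈ 299.2 mOsm/kg
Osmolar gap = measured − calculated = 298 − 299.2 = -1.2 mOsm/kg

-1.2 mOsm/kg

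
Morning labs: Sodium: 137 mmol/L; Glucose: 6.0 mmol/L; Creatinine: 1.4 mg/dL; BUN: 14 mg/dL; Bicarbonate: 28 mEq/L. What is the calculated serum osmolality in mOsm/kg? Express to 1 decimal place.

Calculated osmolality = 2·Na + glucose + BUN/2.8
= 2·137 + 6 + 14/2.8
= 274 + 6 + 5
= 285 mOsm/kg

285.0 mOsm/kg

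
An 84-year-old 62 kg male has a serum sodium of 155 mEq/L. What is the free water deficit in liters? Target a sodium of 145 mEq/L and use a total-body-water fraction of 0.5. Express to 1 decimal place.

TBW = 0.5 · 62 = 31 L
Free water deficit = TBW · (Na/145 − 1)
= 31 · (155/145 − 1)
= 31 · 0.069
= 2.14 L

2.1 L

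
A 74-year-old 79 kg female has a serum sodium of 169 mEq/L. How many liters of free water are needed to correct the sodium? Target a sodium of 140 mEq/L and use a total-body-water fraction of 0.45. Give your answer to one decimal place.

TBW = 0.45 · 79 = 35.55 L
Free water deficit = TBW · (Na/140 − 1)
= 35.55 · (169/140 − 1)
= 35.55 · 0.2071
= 7.36 L

7.4 L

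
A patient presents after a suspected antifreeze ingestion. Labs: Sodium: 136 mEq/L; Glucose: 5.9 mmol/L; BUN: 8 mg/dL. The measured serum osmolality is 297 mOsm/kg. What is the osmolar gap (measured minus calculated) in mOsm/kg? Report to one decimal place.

Calculated osmolality = 2·Na + glucose + BUN/2.8
= 2·136 + 5.9 + 8/2.8
= 272 + 5.90 + 2.86
= 280.76 mOsm/kg ≈ 280.8 mOsm/kg
Osmolar gap = measured − calculated = 297 − 280.8 = 16.2 mOsm/kg

16.2 mOsm/kg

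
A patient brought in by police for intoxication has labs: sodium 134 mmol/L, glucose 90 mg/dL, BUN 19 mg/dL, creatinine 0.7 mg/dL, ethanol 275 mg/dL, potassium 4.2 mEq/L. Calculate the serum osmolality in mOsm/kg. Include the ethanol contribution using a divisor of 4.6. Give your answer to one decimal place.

Calculated osmolality = 2·Na + glucose/18 + BUN/2.8 + ethanol/4.6
= 2·134 + 90/18 + 19/2.8 + 275/4.6
= 268 + 5 + 6.79 + 59.78
= 339.57 mOsm/kg

339.6 mOsm/kg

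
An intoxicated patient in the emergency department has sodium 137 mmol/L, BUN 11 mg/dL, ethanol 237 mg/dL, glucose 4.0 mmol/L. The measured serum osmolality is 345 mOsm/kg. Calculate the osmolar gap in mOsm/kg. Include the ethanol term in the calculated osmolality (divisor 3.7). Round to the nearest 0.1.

-1.0 mOsm/kg

Calculated osmolality = 2·Na + glucose + BUN/2.8 + ethanol/3.7
= 2·137 + 4 + 11/2.8 + 237/3.7
= 274 + 4 + 3.93 + 64.05
= 345.98 mOsm/kg ≈ 346.0 mOsm/kg
Osmolar gap = measured − calculated = 345 − 346.0 = -1.0 mOsm/kg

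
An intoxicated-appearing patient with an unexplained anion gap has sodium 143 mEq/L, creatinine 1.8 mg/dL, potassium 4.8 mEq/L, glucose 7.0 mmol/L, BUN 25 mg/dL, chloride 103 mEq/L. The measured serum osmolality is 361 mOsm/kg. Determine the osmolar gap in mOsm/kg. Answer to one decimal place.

Calculated osmolality = 2·Na + glucose + BUN/2.8
= 2·143 + 7 + 25/2.8
= 286 + 7 + 8.93
= 301.93 mOsm/kg ≈ 301.9 mOsm/kg
Osmolar gap = measured − calculated = 361 − 301.9 = 59.1 mOsm/kg

59.1 mOsm/kg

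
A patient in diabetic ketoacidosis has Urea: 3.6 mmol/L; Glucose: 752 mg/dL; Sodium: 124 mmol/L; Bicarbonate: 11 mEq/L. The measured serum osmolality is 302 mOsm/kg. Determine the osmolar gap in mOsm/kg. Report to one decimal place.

Calculated osmolality = 2·Na + glucose/18 + urea
= 2·124 + 752/18 + 3.6
= 248 + 41.78 + 3.60
= 293.38 mOsm/kg ≈ 293.4 mOsm/kg
Osmolar gap = measured − calculated = 302 − 293.4 = 8.6 mOsm/kg

8.6 mOsm/kg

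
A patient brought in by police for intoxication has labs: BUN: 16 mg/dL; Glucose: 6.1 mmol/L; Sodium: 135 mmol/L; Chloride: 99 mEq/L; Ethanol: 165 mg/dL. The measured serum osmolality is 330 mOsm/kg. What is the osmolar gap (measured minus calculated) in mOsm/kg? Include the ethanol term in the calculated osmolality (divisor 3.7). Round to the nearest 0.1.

3.6 mOsm/kg

Calculated osmolality = 2·Na + glucose + BUN/2.8 + ethanol/3.7
= 2·135 + 6.1 + 16/2.8 + 165/3.7
= 270 + 6.10 + 5.71 + 44.59
= 326.4 mOsm/kg ≈ 326.4 mOsm/kg
Osmolar gap = measured − calculated = 330 − 326.4 = 3.6 mOsm/kg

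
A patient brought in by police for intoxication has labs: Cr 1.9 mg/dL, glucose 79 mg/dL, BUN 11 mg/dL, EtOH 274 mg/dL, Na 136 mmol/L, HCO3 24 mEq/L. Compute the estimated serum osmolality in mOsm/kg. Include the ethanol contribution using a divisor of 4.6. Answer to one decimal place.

Calculated osmolality = 2·Na + glucose/18 + BUN/2.8 + ethanol/4.6
= 2·136 + 79/18 + 11/2.8 + 274/4.6
= 272 + 4.39 + 3.93 + 59.57
= 339.89 mOsm/kg

339.9 mOsm/kg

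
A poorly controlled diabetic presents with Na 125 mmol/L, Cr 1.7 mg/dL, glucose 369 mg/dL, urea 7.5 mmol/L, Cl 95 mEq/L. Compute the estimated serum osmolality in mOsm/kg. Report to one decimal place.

278.0 mOsm/kg

Calculated osmolality = 2·Na + glucose/18 + urea
= 2·125 + 369/18 + 7.5
= 250 + 20.50 + 7.50
= 278 mOsm/kg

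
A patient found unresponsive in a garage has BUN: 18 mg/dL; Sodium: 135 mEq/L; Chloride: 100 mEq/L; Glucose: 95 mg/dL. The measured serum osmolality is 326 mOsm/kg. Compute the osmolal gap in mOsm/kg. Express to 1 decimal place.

44.3 mOsm/kg

Calculated osmolality = 2·Na + glucose/18 + BUN/2.8
= 2·135 + 95/18 + 18/2.8
= 270 + 5.28 + 6.43
= 281.71 mOsm/kg ≈ 281.7 mOsm/kg
Osmolar gap = measured − calculated = 326 − 281.7 = 44.3 mOsm/kg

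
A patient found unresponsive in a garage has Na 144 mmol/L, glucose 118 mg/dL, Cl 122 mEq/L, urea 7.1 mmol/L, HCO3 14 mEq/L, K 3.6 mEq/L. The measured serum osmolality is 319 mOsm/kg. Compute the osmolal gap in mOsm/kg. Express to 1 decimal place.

17.3 mOsm/kg

Calculated osmolality = 2·Na + glucose/18 + urea
= 2·144 + 118/18 + 7.1
= 288 + 6.56 + 7.10
= 301.66 mOsm/kg ≈ 301.7 mOsm/kg
Osmolar gap = measured − calculated = 319 − 301.7 = 17.3 mOsm/kg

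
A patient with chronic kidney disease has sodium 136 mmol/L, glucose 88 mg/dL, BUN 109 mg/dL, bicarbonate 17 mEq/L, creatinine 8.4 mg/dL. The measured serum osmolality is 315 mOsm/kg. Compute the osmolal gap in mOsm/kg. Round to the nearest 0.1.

-0.8 mOsm/kg

Calculated osmolality = 2·Na + glucose/18 + BUN/2.8
= 2·136 + 88/18 + 109/2.8
= 272 + 4.89 + 38.93
= 315.82 mOsm/kg ≈ 315.8 mOsm/kg
Osmolar gap = measured − calculated = 315 − 315.8 = -0.8 mOsm/kg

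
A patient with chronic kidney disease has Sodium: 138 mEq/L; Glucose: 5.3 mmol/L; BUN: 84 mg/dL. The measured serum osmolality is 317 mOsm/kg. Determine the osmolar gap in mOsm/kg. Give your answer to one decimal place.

5.7 mOsm/kg

Calculated osmolality = 2·Na + glucose + BUN/2.8
= 2·138 + 5.3 + 84/2.8
= 276 + 5.30 + 30
= 311.3 mOsm/kg ≈ 311.3 mOsm/kg
Osmolar gap = measured − calculated = 317 − 311.3 = 5.7 mOsm/kg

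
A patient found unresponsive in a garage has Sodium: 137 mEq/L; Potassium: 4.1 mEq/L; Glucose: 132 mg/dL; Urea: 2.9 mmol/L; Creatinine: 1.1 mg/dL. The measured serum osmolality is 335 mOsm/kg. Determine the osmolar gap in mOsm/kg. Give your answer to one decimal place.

50.8 mOsm/kg

Calculated osmolality = 2·Na + glucose/18 + urea
= 2·137 + 132/18 + 2.9
= 274 + 7.33 + 2.90
= 284.23 mOsm/kg ≈ 284.2 mOsm/kg
Osmolar gap = measured − calculated = 335 − 284.2 = 50.8 mOsm/kg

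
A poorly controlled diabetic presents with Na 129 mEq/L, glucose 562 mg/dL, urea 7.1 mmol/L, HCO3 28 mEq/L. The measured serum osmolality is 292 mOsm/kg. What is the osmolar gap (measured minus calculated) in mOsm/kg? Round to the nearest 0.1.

Calculated osmolality = 2·Na + glucose/18 + urea
= 2·129 + 562/18 + 7.1
= 258 + 31.22 + 7.10
= 296.32 mOsm/kg ≈ 296.3 mOsm/kg
Osmolar gap = measured − calculated = 292 − 296.3 = -4.3 mOsm/kg

-4.3 mOsm/kg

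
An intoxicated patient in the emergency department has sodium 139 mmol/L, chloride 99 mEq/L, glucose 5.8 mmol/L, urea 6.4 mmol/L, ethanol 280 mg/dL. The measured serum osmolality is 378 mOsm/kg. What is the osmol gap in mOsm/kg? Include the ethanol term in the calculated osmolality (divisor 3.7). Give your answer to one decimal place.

12.1 mOsm/kg

Calculated osmolality = 2·Na + glucose + urea + ethanol/3.7
= 2·139 + 5.8 + 6.4 + 280/3.7
= 278 + 5.80 + 6.40 + 75.68
= 365.88 mOsm/kg ≈ 365.9 mOsm/kg
Osmolar gap = measured − calculated = 378 − 365.9 = 12.1 mOsm/kg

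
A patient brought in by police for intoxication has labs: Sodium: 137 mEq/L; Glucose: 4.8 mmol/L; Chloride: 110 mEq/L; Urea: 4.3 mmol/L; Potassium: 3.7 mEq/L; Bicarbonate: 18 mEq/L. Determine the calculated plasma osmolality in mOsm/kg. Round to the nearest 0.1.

Calculated osmolality = 2·Na + glucose + urea
= 2·137 + 4.8 + 4.3
= 274 + 4.80 + 4.30
= 283.1 mOsm/kg

283.1 mOsm/kg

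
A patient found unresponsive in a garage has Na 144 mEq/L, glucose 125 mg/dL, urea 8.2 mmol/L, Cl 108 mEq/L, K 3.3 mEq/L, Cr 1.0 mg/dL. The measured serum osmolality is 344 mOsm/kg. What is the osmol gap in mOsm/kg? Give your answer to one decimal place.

40.9 mOsm/kg

Calculated osmolality = 2·Na + glucose/18 + urea
= 2·144 + 125/18 + 8.2
= 288 + 6.94 + 8.20
= 303.14 mOsm/kg ≈ 303.1 mOsm/kg
Osmolar gap = measured − calculated = 344 − 303.1 = 40.9 mOsm/kg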